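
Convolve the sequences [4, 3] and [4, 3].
y[0] = 4×4 = 16; y[1] = 4×3 + 3×4 = 24; y[2] = 3×3 = 9

[16, 24, 9]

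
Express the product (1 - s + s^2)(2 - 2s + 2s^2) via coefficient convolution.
Ascending coefficients: a = [1, -1, 1], b = [2, -2, 2]. c[0] = 1×2 = 2; c[1] = 1×-2 + -1×2 = -4; c[2] = 1×2 + -1×-2 + 1×2 = 6; c[3] = -1×2 + 1×-2 = -4; c[4] = 1×2 = 2. Result coefficients: [2, -4, 6, -4, 2] → 2 - 4s + 6s^2 - 4s^3 + 2s^4

2 - 4s + 6s^2 - 4s^3 + 2s^4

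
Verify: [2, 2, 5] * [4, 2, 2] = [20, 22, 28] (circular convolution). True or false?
Recompute circular convolution of [2, 2, 5] and [4, 2, 2]: y[0] = 2×4 + 2×2 + 5×2 = 22; y[1] = 2×2 + 2×4 + 5×2 = 22; y[2] = 2×2 + 2×2 + 5×4 = 28 → [22, 22, 28]. Compare to given [20, 22, 28]: they differ at index 0: given 20, correct 22, so answer: No

No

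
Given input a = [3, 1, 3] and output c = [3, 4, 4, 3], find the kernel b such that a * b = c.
Output length 4 = len(a) + len(b) - 1 ⇒ len(b) = 2. Solve b forward using b[k] = (c[k] - Σ_{i≥1} a[i]·b[k-i]) / a[0]: b[0] = c[0] / a[0] = 3 / 3 = 1; b[1] = (c[1] - 1×1) / a[0] = (4 - 1×1) / 3 = 1. So b = [1, 1]. Forward-check [3, 1, 3] * [1, 1]: c[0] = 3×1 = 3; c[1] = 3×1 + 1×1 = 4; c[2] = 1×1 + 3×1 = 4; c[3] = 3×1 = 3 → [3, 4, 4, 3] ✓

[1, 1]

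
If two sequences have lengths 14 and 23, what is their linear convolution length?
Linear/full convolution length: m + n - 1 = 14 + 23 - 1 = 36

36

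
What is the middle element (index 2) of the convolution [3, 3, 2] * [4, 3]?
Use y[k] = Σ_i a[i]·b[k-i] at k=2. y[2] = 3×3 + 2×4 = 17

17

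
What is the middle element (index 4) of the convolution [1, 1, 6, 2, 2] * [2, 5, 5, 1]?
Use y[k] = Σ_i a[i]·b[k-i] at k=4. y[4] = 1×1 + 6×5 + 2×5 + 2×2 = 45

45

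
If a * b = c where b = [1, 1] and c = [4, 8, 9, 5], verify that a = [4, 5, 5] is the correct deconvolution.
Forward-compute [4, 5, 5] * [1, 1]: c[0] = 4×1 = 4; c[1] = 4×1 + 5×1 = 9; c[2] = 5×1 + 5×1 = 10; c[3] = 5×1 = 5 → [4, 9, 10, 5]. Does not match given c = [4, 8, 9, 5].

Not verified. [4, 5, 5] * [1, 1] = [4, 9, 10, 5], which differs from [4, 8, 9, 5] at index 1.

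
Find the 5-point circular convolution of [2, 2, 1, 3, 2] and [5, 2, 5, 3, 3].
Use y[k] = Σ_j f[j]·g[(k-j) mod 5]. y[0] = 2×5 + 2×3 + 1×3 + 3×5 + 2×2 = 38; y[1] = 2×2 + 2×5 + 1×3 + 3×3 + 2×5 = 36; y[2] = 2×5 + 2×2 + 1×5 + 3×3 + 2×3 = 34; y[3] = 2×3 + 2×5 + 1×2 + 3×5 + 2×3 = 39; y[4] = 2×3 + 2×3 + 1×5 + 3×2 + 2×5 = 33. Result: [38, 36, 34, 39, 33]

[38, 36, 34, 39, 33]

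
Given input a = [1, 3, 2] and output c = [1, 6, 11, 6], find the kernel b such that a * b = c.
Output length 4 = len(a) + len(b) - 1 ⇒ len(b) = 2. Solve b forward using b[k] = (c[k] - Σ_{i≥1} a[i]·b[k-i]) / a[0]: b[0] = c[0] / a[0] = 1 / 1 = 1; b[1] = (c[1] - 3×1) / a[0] = (6 - 3×1) / 1 = 3. So b = [1, 3]. Forward-check [1, 3, 2] * [1, 3]: c[0] = 1×1 = 1; c[1] = 1×3 + 3×1 = 6; c[2] = 3×3 + 2×1 = 11; c[3] = 2×3 = 6 → [1, 6, 11, 6] ✓

[1, 3]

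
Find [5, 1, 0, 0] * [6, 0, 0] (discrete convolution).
y[0] = 5×6 = 30; y[1] = 5×0 + 1×6 = 6; y[2] = 5×0 + 1×0 + 0×6 = 0; y[3] = 1×0 + 0×0 + 0×6 = 0; y[4] = 0×0 + 0×0 = 0; y[5] = 0×0 = 0

[30, 6, 0, 0, 0, 0]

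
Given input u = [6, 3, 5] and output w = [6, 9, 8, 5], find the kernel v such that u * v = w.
Output length 4 = len(u) + len(v) - 1 ⇒ len(v) = 2. Solve v forward using v[k] = (w[k] - Σ_{i≥1} u[i]·v[k-i]) / u[0]: v[0] = w[0] / u[0] = 6 / 6 = 1; v[1] = (w[1] - 3×1) / u[0] = (9 - 3×1) / 6 = 1. So v = [1, 1]. Forward-check [6, 3, 5] * [1, 1]: w[0] = 6×1 = 6; w[1] = 6×1 + 3×1 = 9; w[2] = 3×1 + 5×1 = 8; w[3] = 5×1 = 5 → [6, 9, 8, 5] ✓

[1, 1]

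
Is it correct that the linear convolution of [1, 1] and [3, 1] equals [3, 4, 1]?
Recompute linear convolution of [1, 1] and [3, 1]: y[0] = 1×3 = 3; y[1] = 1×1 + 1×3 = 4; y[2] = 1×1 = 1 → [3, 4, 1]. Given [3, 4, 1] matches, so answer: Yes

Yes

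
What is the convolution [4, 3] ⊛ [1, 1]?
y[0] = 4×1 = 4; y[1] = 4×1 + 3×1 = 7; y[2] = 3×1 = 3

[4, 7, 3]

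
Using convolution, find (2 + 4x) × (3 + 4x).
Ascending coefficients: a = [2, 4], b = [3, 4]. c[0] = 2×3 = 6; c[1] = 2×4 + 4×3 = 20; c[2] = 4×4 = 16. Result coefficients: [6, 20, 16] → 6 + 20x + 16x^2

6 + 20x + 16x^2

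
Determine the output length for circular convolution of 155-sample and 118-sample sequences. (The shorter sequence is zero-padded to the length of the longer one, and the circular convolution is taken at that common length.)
Circular convolution (zero-padding the shorter input) has length max(m, n) = max(155, 118) = 155

155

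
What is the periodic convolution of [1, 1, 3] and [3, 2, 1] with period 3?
Use y[k] = Σ_j x[j]·h[(k-j) mod 3]. y[0] = 1×3 + 1×1 + 3×2 = 10; y[1] = 1×2 + 1×3 + 3×1 = 8; y[2] = 1×1 + 1×2 + 3×3 = 12. Result: [10, 8, 12]

[10, 8, 12]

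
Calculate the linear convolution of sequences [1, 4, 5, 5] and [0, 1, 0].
y[0] = 1×0 = 0; y[1] = 1×1 + 4×0 = 1; y[2] = 1×0 + 4×1 + 5×0 = 4; y[3] = 4×0 + 5×1 + 5×0 = 5; y[4] = 5×0 + 5×1 = 5; y[5] = 5×0 = 0

[0, 1, 4, 5, 5, 0]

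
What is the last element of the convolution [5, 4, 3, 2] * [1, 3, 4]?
Use y[k] = Σ_i a[i]·b[k-i] at k=5. y[5] = 2×4 = 8

8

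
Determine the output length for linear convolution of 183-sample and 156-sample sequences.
Linear/full convolution length: m + n - 1 = 183 + 156 - 1 = 338

338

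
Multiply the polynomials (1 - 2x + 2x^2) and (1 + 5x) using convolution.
Ascending coefficients: a = [1, -2, 2], b = [1, 5]. c[0] = 1×1 = 1; c[1] = 1×5 + -2×1 = 3; c[2] = -2×5 + 2×1 = -8; c[3] = 2×5 = 10. Result coefficients: [1, 3, -8, 10] → 1 + 3x - 8x^2 + 10x^3

1 + 3x - 8x^2 + 10x^3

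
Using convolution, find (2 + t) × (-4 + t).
Ascending coefficients: a = [2, 1], b = [-4, 1]. c[0] = 2×-4 = -8; c[1] = 2×1 + 1×-4 = -2; c[2] = 1×1 = 1. Result coefficients: [-8, -2, 1] → -8 - 2t + t^2

-8 - 2t + t^2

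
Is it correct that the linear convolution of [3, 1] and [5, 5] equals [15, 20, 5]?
Recompute linear convolution of [3, 1] and [5, 5]: y[0] = 3×5 = 15; y[1] = 3×5 + 1×5 = 20; y[2] = 1×5 = 5 → [15, 20, 5]. Given [15, 20, 5] matches, so answer: Yes

Yes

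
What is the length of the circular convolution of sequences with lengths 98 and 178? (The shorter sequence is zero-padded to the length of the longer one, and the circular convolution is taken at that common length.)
Circular convolution (zero-padding the shorter input) has length max(m, n) = max(98, 178) = 178

178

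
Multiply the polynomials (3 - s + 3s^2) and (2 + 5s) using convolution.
Ascending coefficients: a = [3, -1, 3], b = [2, 5]. c[0] = 3×2 = 6; c[1] = 3×5 + -1×2 = 13; c[2] = -1×5 + 3×2 = 1; c[3] = 3×5 = 15. Result coefficients: [6, 13, 1, 15] → 6 + 13s + s^2 + 15s^3

6 + 13s + s^2 + 15s^3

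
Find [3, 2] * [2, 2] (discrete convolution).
y[0] = 3×2 = 6; y[1] = 3×2 + 2×2 = 10; y[2] = 2×2 = 4

[6, 10, 4]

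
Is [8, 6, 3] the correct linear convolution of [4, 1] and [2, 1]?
Recompute linear convolution of [4, 1] and [2, 1]: y[0] = 4×2 = 8; y[1] = 4×1 + 1×2 = 6; y[2] = 1×1 = 1 → [8, 6, 1]. Compare to given [8, 6, 3]: they differ at index 2: given 3, correct 1, so answer: No

No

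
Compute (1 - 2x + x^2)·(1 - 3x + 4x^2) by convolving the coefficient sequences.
Ascending coefficients: a = [1, -2, 1], b = [1, -3, 4]. c[0] = 1×1 = 1; c[1] = 1×-3 + -2×1 = -5; c[2] = 1×4 + -2×-3 + 1×1 = 11; c[3] = -2×4 + 1×-3 = -11; c[4] = 1×4 = 4. Result coefficients: [1, -5, 11, -11, 4] → 1 - 5x + 11x^2 - 11x^3 + 4x^4

1 - 5x + 11x^2 - 11x^3 + 4x^4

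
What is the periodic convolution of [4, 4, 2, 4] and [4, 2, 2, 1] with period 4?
Use y[k] = Σ_j s[j]·t[(k-j) mod 4]. y[0] = 4×4 + 4×1 + 2×2 + 4×2 = 32; y[1] = 4×2 + 4×4 + 2×1 + 4×2 = 34; y[2] = 4×2 + 4×2 + 2×4 + 4×1 = 28; y[3] = 4×1 + 4×2 + 2×2 + 4×4 = 32. Result: [32, 34, 28, 32]

[32, 34, 28, 32]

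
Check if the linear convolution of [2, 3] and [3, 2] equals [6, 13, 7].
Recompute linear convolution of [2, 3] and [3, 2]: y[0] = 2×3 = 6; y[1] = 2×2 + 3×3 = 13; y[2] = 3×2 = 6 → [6, 13, 6]. Compare to given [6, 13, 7]: they differ at index 2: given 7, correct 6, so answer: No

No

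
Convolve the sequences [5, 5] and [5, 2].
y[0] = 5×5 = 25; y[1] = 5×2 + 5×5 = 35; y[2] = 5×2 = 10

[25, 35, 10]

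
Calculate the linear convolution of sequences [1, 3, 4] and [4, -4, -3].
y[0] = 1×4 = 4; y[1] = 1×-4 + 3×4 = 8; y[2] = 1×-3 + 3×-4 + 4×4 = 1; y[3] = 3×-3 + 4×-4 = -25; y[4] = 4×-3 = -12

[4, 8, 1, -25, -12]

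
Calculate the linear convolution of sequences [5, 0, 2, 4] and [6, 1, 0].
y[0] = 5×6 = 30; y[1] = 5×1 + 0×6 = 5; y[2] = 5×0 + 0×1 + 2×6 = 12; y[3] = 0×0 + 2×1 + 4×6 = 26; y[4] = 2×0 + 4×1 = 4; y[5] = 4×0 = 0

[30, 5, 12, 26, 4, 0]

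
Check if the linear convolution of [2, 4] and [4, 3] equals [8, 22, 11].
Recompute linear convolution of [2, 4] and [4, 3]: y[0] = 2×4 = 8; y[1] = 2×3 + 4×4 = 22; y[2] = 4×3 = 12 → [8, 22, 12]. Compare to given [8, 22, 11]: they differ at index 2: given 11, correct 12, so answer: No

No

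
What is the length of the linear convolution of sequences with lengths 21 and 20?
Linear/full convolution length: m + n - 1 = 21 + 20 - 1 = 40

40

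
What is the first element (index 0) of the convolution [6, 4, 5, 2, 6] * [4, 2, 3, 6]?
Use y[k] = Σ_i a[i]·b[k-i] at k=0. y[0] = 6×4 = 24

24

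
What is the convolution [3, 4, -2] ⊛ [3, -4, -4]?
y[0] = 3×3 = 9; y[1] = 3×-4 + 4×3 = 0; y[2] = 3×-4 + 4×-4 + -2×3 = -34; y[3] = 4×-4 + -2×-4 = -8; y[4] = -2×-4 = 8

[9, 0, -34, -8, 8]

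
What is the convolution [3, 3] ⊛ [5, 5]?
y[0] = 3×5 = 15; y[1] = 3×5 + 3×5 = 30; y[2] = 3×5 = 15

[15, 30, 15]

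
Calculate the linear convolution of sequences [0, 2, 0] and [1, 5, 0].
y[0] = 0×1 = 0; y[1] = 0×5 + 2×1 = 2; y[2] = 0×0 + 2×5 + 0×1 = 10; y[3] = 2×0 + 0×5 = 0; y[4] = 0×0 = 0

[0, 2, 10, 0, 0]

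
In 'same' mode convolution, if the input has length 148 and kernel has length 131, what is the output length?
'Same' mode returns an output with the same length as the input: 148

148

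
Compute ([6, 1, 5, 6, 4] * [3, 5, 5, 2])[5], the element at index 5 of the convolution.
Use y[k] = Σ_i a[i]·b[k-i] at k=5. y[5] = 5×2 + 6×5 + 4×5 = 60

60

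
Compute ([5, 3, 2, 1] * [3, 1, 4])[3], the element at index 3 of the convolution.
Use y[k] = Σ_i a[i]·b[k-i] at k=3. y[3] = 3×4 + 2×1 + 1×3 = 17

17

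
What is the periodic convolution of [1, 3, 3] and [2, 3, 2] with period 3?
Use y[k] = Σ_j f[j]·g[(k-j) mod 3]. y[0] = 1×2 + 3×2 + 3×3 = 17; y[1] = 1×3 + 3×2 + 3×2 = 15; y[2] = 1×2 + 3×3 + 3×2 = 17. Result: [17, 15, 17]

[17, 15, 17]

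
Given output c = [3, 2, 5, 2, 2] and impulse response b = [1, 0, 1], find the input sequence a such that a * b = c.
Deconvolve c=[3, 2, 5, 2, 2] by b=[1, 0, 1]. Since b[0]=1, solve forward: a[0] = c[0] / 1 = 3; a[1] = (c[1] - 3×0) / 1 = 2; a[2] = (c[2] - 2×0 - 3×1) / 1 = 2. So a = [3, 2, 2]. Check by forward convolution: c[0] = 3×1 = 3; c[1] = 3×0 + 2×1 = 2; c[2] = 3×1 + 2×0 + 2×1 = 5; c[3] = 2×1 + 2×0 = 2; c[4] = 2×1 = 2

[3, 2, 2]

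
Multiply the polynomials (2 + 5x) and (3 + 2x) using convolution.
Ascending coefficients: a = [2, 5], b = [3, 2]. c[0] = 2×3 = 6; c[1] = 2×2 + 5×3 = 19; c[2] = 5×2 = 10. Result coefficients: [6, 19, 10] → 6 + 19x + 10x^2

6 + 19x + 10x^2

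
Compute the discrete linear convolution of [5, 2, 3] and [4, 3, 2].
y[0] = 5×4 = 20; y[1] = 5×3 + 2×4 = 23; y[2] = 5×2 + 2×3 + 3×4 = 28; y[3] = 2×2 + 3×3 = 13; y[4] = 3×2 = 6

[20, 23, 28, 13, 6]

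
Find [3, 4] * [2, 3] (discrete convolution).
y[0] = 3×2 = 6; y[1] = 3×3 + 4×2 = 17; y[2] = 4×3 = 12

[6, 17, 12]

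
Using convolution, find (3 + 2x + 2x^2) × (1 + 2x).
Ascending coefficients: a = [3, 2, 2], b = [1, 2]. c[0] = 3×1 = 3; c[1] = 3×2 + 2×1 = 8; c[2] = 2×2 + 2×1 = 6; c[3] = 2×2 = 4. Result coefficients: [3, 8, 6, 4] → 3 + 8x + 6x^2 + 4x^3

3 + 8x + 6x^2 + 4x^3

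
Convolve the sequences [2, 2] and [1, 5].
y[0] = 2×1 = 2; y[1] = 2×5 + 2×1 = 12; y[2] = 2×5 = 10

[2, 12, 10]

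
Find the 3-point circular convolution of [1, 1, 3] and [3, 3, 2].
Use y[k] = Σ_j x[j]·h[(k-j) mod 3]. y[0] = 1×3 + 1×2 + 3×3 = 14; y[1] = 1×3 + 1×3 + 3×2 = 12; y[2] = 1×2 + 1×3 + 3×3 = 14. Result: [14, 12, 14]

[14, 12, 14]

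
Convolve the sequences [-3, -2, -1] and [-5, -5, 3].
y[0] = -3×-5 = 15; y[1] = -3×-5 + -2×-5 = 25; y[2] = -3×3 + -2×-5 + -1×-5 = 6; y[3] = -2×3 + -1×-5 = -1; y[4] = -1×3 = -3

[15, 25, 6, -1, -3]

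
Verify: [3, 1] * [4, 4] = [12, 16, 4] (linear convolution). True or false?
Recompute linear convolution of [3, 1] and [4, 4]: y[0] = 3×4 = 12; y[1] = 3×4 + 1×4 = 16; y[2] = 1×4 = 4 → [12, 16, 4]. Given [12, 16, 4] matches, so answer: Yes

Yes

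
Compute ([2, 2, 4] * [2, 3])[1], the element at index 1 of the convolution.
Use y[k] = Σ_i a[i]·b[k-i] at k=1. y[1] = 2×3 + 2×2 = 10

10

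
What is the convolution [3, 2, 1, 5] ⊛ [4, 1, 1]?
y[0] = 3×4 = 12; y[1] = 3×1 + 2×4 = 11; y[2] = 3×1 + 2×1 + 1×4 = 9; y[3] = 2×1 + 1×1 + 5×4 = 23; y[4] = 1×1 + 5×1 = 6; y[5] = 5×1 = 5

[12, 11, 9, 23, 6, 5]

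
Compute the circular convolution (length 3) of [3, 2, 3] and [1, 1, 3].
Use y[k] = Σ_j u[j]·v[(k-j) mod 3]. y[0] = 3×1 + 2×3 + 3×1 = 12; y[1] = 3×1 + 2×1 + 3×3 = 14; y[2] = 3×3 + 2×1 + 3×1 = 14. Result: [12, 14, 14]

[12, 14, 14]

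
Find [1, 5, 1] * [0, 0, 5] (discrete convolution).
y[0] = 1×0 = 0; y[1] = 1×0 + 5×0 = 0; y[2] = 1×5 + 5×0 + 1×0 = 5; y[3] = 5×5 + 1×0 = 25; y[4] = 1×5 = 5

[0, 0, 5, 25, 5]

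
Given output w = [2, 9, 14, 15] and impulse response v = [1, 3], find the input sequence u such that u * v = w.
Deconvolve w=[2, 9, 14, 15] by v=[1, 3]. Since v[0]=1, solve forward: u[0] = w[0] / 1 = 2; u[1] = (w[1] - 2×3) / 1 = 3; u[2] = (w[2] - 3×3) / 1 = 5. So u = [2, 3, 5]. Check by forward convolution: w[0] = 2×1 = 2; w[1] = 2×3 + 3×1 = 9; w[2] = 3×3 + 5×1 = 14; w[3] = 5×3 = 15

[2, 3, 5]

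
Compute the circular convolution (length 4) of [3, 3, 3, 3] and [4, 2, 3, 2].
Use y[k] = Σ_j f[j]·g[(k-j) mod 4]. y[0] = 3×4 + 3×2 + 3×3 + 3×2 = 33; y[1] = 3×2 + 3×4 + 3×2 + 3×3 = 33; y[2] = 3×3 + 3×2 + 3×4 + 3×2 = 33; y[3] = 3×2 + 3×3 + 3×2 + 3×4 = 33. Result: [33, 33, 33, 33]

[33, 33, 33, 33]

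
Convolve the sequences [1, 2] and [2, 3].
y[0] = 1×2 = 2; y[1] = 1×3 + 2×2 = 7; y[2] = 2×3 = 6

[2, 7, 6]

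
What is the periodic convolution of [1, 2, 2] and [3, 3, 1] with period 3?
Use y[k] = Σ_j f[j]·g[(k-j) mod 3]. y[0] = 1×3 + 2×1 + 2×3 = 11; y[1] = 1×3 + 2×3 + 2×1 = 11; y[2] = 1×1 + 2×3 + 2×3 = 13. Result: [11, 11, 13]

[11, 11, 13]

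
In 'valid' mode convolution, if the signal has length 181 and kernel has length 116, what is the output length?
'Valid' mode counts only positions where the kernel fully overlaps the signal: m - n + 1 = 181 - 116 + 1 = 66

66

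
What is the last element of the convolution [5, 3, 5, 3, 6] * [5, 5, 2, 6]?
Use y[k] = Σ_i a[i]·b[k-i] at k=7. y[7] = 6×6 = 36

36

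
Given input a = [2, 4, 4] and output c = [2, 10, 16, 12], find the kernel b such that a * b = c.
Output length 4 = len(a) + len(b) - 1 ⇒ len(b) = 2. Solve b forward using b[k] = (c[k] - Σ_{i≥1} a[i]·b[k-i]) / a[0]: b[0] = c[0] / a[0] = 2 / 2 = 1; b[1] = (c[1] - 4×1) / a[0] = (10 - 4×1) / 2 = 3. So b = [1, 3]. Forward-check [2, 4, 4] * [1, 3]: c[0] = 2×1 = 2; c[1] = 2×3 + 4×1 = 10; c[2] = 4×3 + 4×1 = 16; c[3] = 4×3 = 12 → [2, 10, 16, 12] ✓

[1, 3]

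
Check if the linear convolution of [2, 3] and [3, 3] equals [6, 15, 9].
Recompute linear convolution of [2, 3] and [3, 3]: y[0] = 2×3 = 6; y[1] = 2×3 + 3×3 = 15; y[2] = 3×3 = 9 → [6, 15, 9]. Given [6, 15, 9] matches, so answer: Yes

Yes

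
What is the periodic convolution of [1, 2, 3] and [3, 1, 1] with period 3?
Use y[k] = Σ_j f[j]·g[(k-j) mod 3]. y[0] = 1×3 + 2×1 + 3×1 = 8; y[1] = 1×1 + 2×3 + 3×1 = 10; y[2] = 1×1 + 2×1 + 3×3 = 12. Result: [8, 10, 12]

[8, 10, 12]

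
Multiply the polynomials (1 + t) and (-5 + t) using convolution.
Ascending coefficients: a = [1, 1], b = [-5, 1]. c[0] = 1×-5 = -5; c[1] = 1×1 + 1×-5 = -4; c[2] = 1×1 = 1. Result coefficients: [-5, -4, 1] → -5 - 4t + t^2

-5 - 4t + t^2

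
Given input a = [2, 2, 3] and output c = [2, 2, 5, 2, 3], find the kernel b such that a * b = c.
Output length 5 = len(a) + len(b) - 1 ⇒ len(b) = 3. Solve b forward using b[k] = (c[k] - Σ_{i≥1} a[i]·b[k-i]) / a[0]: b[0] = c[0] / a[0] = 2 / 2 = 1; b[1] = (c[1] - 2×1) / a[0] = (2 - 2×1) / 2 = 0; b[2] = (c[2] - 2×0 - 3×1) / a[0] = (5 - 2×0 - 3×1) / 2 = 1. So b = [1, 0, 1]. Forward-check [2, 2, 3] * [1, 0, 1]: c[0] = 2×1 = 2; c[1] = 2×0 + 2×1 = 2; c[2] = 2×1 + 2×0 + 3×1 = 5; c[3] = 2×1 + 3×0 = 2; c[4] = 3×1 = 3 → [2, 2, 5, 2, 3] ✓

[1, 0, 1]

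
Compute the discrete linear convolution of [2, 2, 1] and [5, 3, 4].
y[0] = 2×5 = 10; y[1] = 2×3 + 2×5 = 16; y[2] = 2×4 + 2×3 + 1×5 = 19; y[3] = 2×4 + 1×3 = 11; y[4] = 1×4 = 4

[10, 16, 19, 11, 4]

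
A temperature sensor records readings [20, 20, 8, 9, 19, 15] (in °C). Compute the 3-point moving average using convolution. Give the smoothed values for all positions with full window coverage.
3-point moving average kernel = [1, 1, 1]. Apply in 'valid' mode (full window coverage): avg[0] = (20 + 20 + 8) / 3 = 16.0; avg[1] = (20 + 8 + 9) / 3 = 12.33; avg[2] = (8 + 9 + 19) / 3 = 12.0; avg[3] = (9 + 19 + 15) / 3 = 14.33. Smoothed values: [16.0, 12.33, 12.0, 14.33]

[16.0, 12.33, 12.0, 14.33]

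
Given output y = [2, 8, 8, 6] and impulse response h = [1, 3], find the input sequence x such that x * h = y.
Deconvolve y=[2, 8, 8, 6] by h=[1, 3]. Since h[0]=1, solve forward: x[0] = y[0] / 1 = 2; x[1] = (y[1] - 2×3) / 1 = 2; x[2] = (y[2] - 2×3) / 1 = 2. So x = [2, 2, 2]. Check by forward convolution: y[0] = 2×1 = 2; y[1] = 2×3 + 2×1 = 8; y[2] = 2×3 + 2×1 = 8; y[3] = 2×3 = 6

[2, 2, 2]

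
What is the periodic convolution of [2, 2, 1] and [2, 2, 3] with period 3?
Use y[k] = Σ_j s[j]·t[(k-j) mod 3]. y[0] = 2×2 + 2×3 + 1×2 = 12; y[1] = 2×2 + 2×2 + 1×3 = 11; y[2] = 2×3 + 2×2 + 1×2 = 12. Result: [12, 11, 12]

[12, 11, 12]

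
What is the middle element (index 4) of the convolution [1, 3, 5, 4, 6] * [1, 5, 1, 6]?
Use y[k] = Σ_i a[i]·b[k-i] at k=4. y[4] = 3×6 + 5×1 + 4×5 + 6×1 = 49

49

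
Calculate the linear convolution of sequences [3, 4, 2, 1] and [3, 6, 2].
y[0] = 3×3 = 9; y[1] = 3×6 + 4×3 = 30; y[2] = 3×2 + 4×6 + 2×3 = 36; y[3] = 4×2 + 2×6 + 1×3 = 23; y[4] = 2×2 + 1×6 = 10; y[5] = 1×2 = 2

[9, 30, 36, 23, 10, 2]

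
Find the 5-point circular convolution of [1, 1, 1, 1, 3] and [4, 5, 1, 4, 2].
Use y[k] = Σ_j f[j]·g[(k-j) mod 5]. y[0] = 1×4 + 1×2 + 1×4 + 1×1 + 3×5 = 26; y[1] = 1×5 + 1×4 + 1×2 + 1×4 + 3×1 = 18; y[2] = 1×1 + 1×5 + 1×4 + 1×2 + 3×4 = 24; y[3] = 1×4 + 1×1 + 1×5 + 1×4 + 3×2 = 20; y[4] = 1×2 + 1×4 + 1×1 + 1×5 + 3×4 = 24. Result: [26, 18, 24, 20, 24]

[26, 18, 24, 20, 24]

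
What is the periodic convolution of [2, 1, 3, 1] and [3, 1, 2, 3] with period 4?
Use y[k] = Σ_j x[j]·h[(k-j) mod 4]. y[0] = 2×3 + 1×3 + 3×2 + 1×1 = 16; y[1] = 2×1 + 1×3 + 3×3 + 1×2 = 16; y[2] = 2×2 + 1×1 + 3×3 + 1×3 = 17; y[3] = 2×3 + 1×2 + 3×1 + 1×3 = 14. Result: [16, 16, 17, 14]

[16, 16, 17, 14]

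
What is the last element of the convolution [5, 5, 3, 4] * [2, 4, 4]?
Use y[k] = Σ_i a[i]·b[k-i] at k=5. y[5] = 4×4 = 16

16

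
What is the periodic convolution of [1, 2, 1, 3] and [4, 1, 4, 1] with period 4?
Use y[k] = Σ_j x[j]·h[(k-j) mod 4]. y[0] = 1×4 + 2×1 + 1×4 + 3×1 = 13; y[1] = 1×1 + 2×4 + 1×1 + 3×4 = 22; y[2] = 1×4 + 2×1 + 1×4 + 3×1 = 13; y[3] = 1×1 + 2×4 + 1×1 + 3×4 = 22. Result: [13, 22, 13, 22]

[13, 22, 13, 22]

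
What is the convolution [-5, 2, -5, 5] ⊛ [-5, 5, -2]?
y[0] = -5×-5 = 25; y[1] = -5×5 + 2×-5 = -35; y[2] = -5×-2 + 2×5 + -5×-5 = 45; y[3] = 2×-2 + -5×5 + 5×-5 = -54; y[4] = -5×-2 + 5×5 = 35; y[5] = 5×-2 = -10

[25, -35, 45, -54, 35, -10]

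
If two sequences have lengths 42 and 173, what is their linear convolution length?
Linear/full convolution length: m + n - 1 = 42 + 173 - 1 = 214

214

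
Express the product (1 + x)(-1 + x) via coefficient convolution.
Ascending coefficients: a = [1, 1], b = [-1, 1]. c[0] = 1×-1 = -1; c[1] = 1×1 + 1×-1 = 0; c[2] = 1×1 = 1. Result coefficients: [-1, 0, 1] → -1 + x^2

-1 + x^2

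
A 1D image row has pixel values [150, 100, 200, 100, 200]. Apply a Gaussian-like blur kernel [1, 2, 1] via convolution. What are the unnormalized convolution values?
Convolve image row [150, 100, 200, 100, 200] with kernel [1, 2, 1]: y[0] = 150×1 = 150; y[1] = 150×2 + 100×1 = 400; y[2] = 150×1 + 100×2 + 200×1 = 550; y[3] = 100×1 + 200×2 + 100×1 = 600; y[4] = 200×1 + 100×2 + 200×1 = 600; y[5] = 100×1 + 200×2 = 500; y[6] = 200×1 = 200 → [150, 400, 550, 600, 600, 500, 200]. Normalization factor = sum(kernel) = 4.

[150, 400, 550, 600, 600, 500, 200]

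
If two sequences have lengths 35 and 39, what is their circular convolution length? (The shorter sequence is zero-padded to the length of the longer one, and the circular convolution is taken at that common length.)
Circular convolution (zero-padding the shorter input) has length max(m, n) = max(35, 39) = 39

39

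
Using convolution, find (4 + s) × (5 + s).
Ascending coefficients: a = [4, 1], b = [5, 1]. c[0] = 4×5 = 20; c[1] = 4×1 + 1×5 = 9; c[2] = 1×1 = 1. Result coefficients: [20, 9, 1] → 20 + 9s + s^2

20 + 9s + s^2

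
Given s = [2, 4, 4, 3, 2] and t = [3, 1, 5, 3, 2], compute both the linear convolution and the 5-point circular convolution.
Linear: y_lin[0] = 2×3 = 6; y_lin[1] = 2×1 + 4×3 = 14; y_lin[2] = 2×5 + 4×1 + 4×3 = 26; y_lin[3] = 2×3 + 4×5 + 4×1 + 3×3 = 39; y_lin[4] = 2×2 + 4×3 + 4×5 + 3×1 + 2×3 = 45; y_lin[5] = 4×2 + 4×3 + 3×5 + 2×1 = 37; y_lin[6] = 4×2 + 3×3 + 2×5 = 27; y_lin[7] = 3×2 + 2×3 = 12; y_lin[8] = 2×2 = 4 → [6, 14, 26, 39, 45, 37, 27, 12, 4]. Circular (length 5): y[0] = 2×3 + 4×2 + 4×3 + 3×5 + 2×1 = 43; y[1] = 2×1 + 4×3 + 4×2 + 3×3 + 2×5 = 41; y[2] = 2×5 + 4×1 + 4×3 + 3×2 + 2×3 = 38; y[3] = 2×3 + 4×5 + 4×1 + 3×3 + 2×2 = 43; y[4] = 2×2 + 4×3 + 4×5 + 3×1 + 2×3 = 45 → [43, 41, 38, 43, 45]

Linear: [6, 14, 26, 39, 45, 37, 27, 12, 4], Circular: [43, 41, 38, 43, 45]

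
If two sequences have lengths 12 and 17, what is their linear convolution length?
Linear/full convolution length: m + n - 1 = 12 + 17 - 1 = 28

28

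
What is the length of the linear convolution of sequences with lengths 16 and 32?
Linear/full convolution length: m + n - 1 = 16 + 32 - 1 = 47

47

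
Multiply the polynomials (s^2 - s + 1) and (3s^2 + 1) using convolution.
Ascending coefficients: a = [1, -1, 1], b = [1, 0, 3]. c[0] = 1×1 = 1; c[1] = 1×0 + -1×1 = -1; c[2] = 1×3 + -1×0 + 1×1 = 4; c[3] = -1×3 + 1×0 = -3; c[4] = 1×3 = 3. Result coefficients: [1, -1, 4, -3, 3] → 3s^4 - 3s^3 + 4s^2 - s + 1

3s^4 - 3s^3 + 4s^2 - s + 1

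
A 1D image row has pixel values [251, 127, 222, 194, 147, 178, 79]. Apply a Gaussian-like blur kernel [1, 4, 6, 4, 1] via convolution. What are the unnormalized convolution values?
Convolve image row [251, 127, 222, 194, 147, 178, 79] with kernel [1, 4, 6, 4, 1]: y[0] = 251×1 = 251; y[1] = 251×4 + 127×1 = 1131; y[2] = 251×6 + 127×4 + 222×1 = 2236; y[3] = 251×4 + 127×6 + 222×4 + 194×1 = 2848; y[4] = 251×1 + 127×4 + 222×6 + 194×4 + 147×1 = 3014; y[5] = 127×1 + 222×4 + 194×6 + 147×4 + 178×1 = 2945; y[6] = 222×1 + 194×4 + 147×6 + 178×4 + 79×1 = 2671; y[7] = 194×1 + 147×4 + 178×6 + 79×4 = 2166; y[8] = 147×1 + 178×4 + 79×6 = 1333; y[9] = 178×1 + 79×4 = 494; y[10] = 79×1 = 79 → [251, 1131, 2236, 2848, 3014, 2945, 2671, 2166, 1333, 494, 79]. Normalization factor = sum(kernel) = 16.

[251, 1131, 2236, 2848, 3014, 2945, 2671, 2166, 1333, 494, 79]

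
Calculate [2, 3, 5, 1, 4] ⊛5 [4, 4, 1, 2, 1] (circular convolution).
Use y[k] = Σ_j u[j]·v[(k-j) mod 5]. y[0] = 2×4 + 3×1 + 5×2 + 1×1 + 4×4 = 38; y[1] = 2×4 + 3×4 + 5×1 + 1×2 + 4×1 = 31; y[2] = 2×1 + 3×4 + 5×4 + 1×1 + 4×2 = 43; y[3] = 2×2 + 3×1 + 5×4 + 1×4 + 4×1 = 35; y[4] = 2×1 + 3×2 + 5×1 + 1×4 + 4×4 = 33. Result: [38, 31, 43, 35, 33]

[38, 31, 43, 35, 33]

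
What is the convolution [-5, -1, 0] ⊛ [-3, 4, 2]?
y[0] = -5×-3 = 15; y[1] = -5×4 + -1×-3 = -17; y[2] = -5×2 + -1×4 + 0×-3 = -14; y[3] = -1×2 + 0×4 = -2; y[4] = 0×2 = 0

[15, -17, -14, -2, 0]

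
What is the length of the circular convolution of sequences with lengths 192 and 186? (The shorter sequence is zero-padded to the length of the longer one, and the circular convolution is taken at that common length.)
Circular convolution (zero-padding the shorter input) has length max(m, n) = max(192, 186) = 192

192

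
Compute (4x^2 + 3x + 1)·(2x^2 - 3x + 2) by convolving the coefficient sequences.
Ascending coefficients: a = [1, 3, 4], b = [2, -3, 2]. c[0] = 1×2 = 2; c[1] = 1×-3 + 3×2 = 3; c[2] = 1×2 + 3×-3 + 4×2 = 1; c[3] = 3×2 + 4×-3 = -6; c[4] = 4×2 = 8. Result coefficients: [2, 3, 1, -6, 8] → 8x^4 - 6x^3 + x^2 + 3x + 2

8x^4 - 6x^3 + x^2 + 3x + 2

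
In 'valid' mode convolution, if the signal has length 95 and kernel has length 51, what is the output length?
'Valid' mode counts only positions where the kernel fully overlaps the signal: m - n + 1 = 95 - 51 + 1 = 45

45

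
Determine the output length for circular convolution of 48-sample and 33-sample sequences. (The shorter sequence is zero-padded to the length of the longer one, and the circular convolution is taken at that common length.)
Circular convolution (zero-padding the shorter input) has length max(m, n) = max(48, 33) = 48

48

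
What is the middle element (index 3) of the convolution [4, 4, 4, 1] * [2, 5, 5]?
Use y[k] = Σ_i a[i]·b[k-i] at k=3. y[3] = 4×5 + 4×5 + 1×2 = 42

42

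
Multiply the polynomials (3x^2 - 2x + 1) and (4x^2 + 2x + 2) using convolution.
Ascending coefficients: a = [1, -2, 3], b = [2, 2, 4]. c[0] = 1×2 = 2; c[1] = 1×2 + -2×2 = -2; c[2] = 1×4 + -2×2 + 3×2 = 6; c[3] = -2×4 + 3×2 = -2; c[4] = 3×4 = 12. Result coefficients: [2, -2, 6, -2, 12] → 12x^4 - 2x^3 + 6x^2 - 2x + 2

12x^4 - 2x^3 + 6x^2 - 2x + 2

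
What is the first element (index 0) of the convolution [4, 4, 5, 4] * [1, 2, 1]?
Use y[k] = Σ_i a[i]·b[k-i] at k=0. y[0] = 4×1 = 4

4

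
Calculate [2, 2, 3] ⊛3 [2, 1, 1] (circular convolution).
Use y[k] = Σ_j x[j]·h[(k-j) mod 3]. y[0] = 2×2 + 2×1 + 3×1 = 9; y[1] = 2×1 + 2×2 + 3×1 = 9; y[2] = 2×1 + 2×1 + 3×2 = 10. Result: [9, 9, 10]

[9, 9, 10]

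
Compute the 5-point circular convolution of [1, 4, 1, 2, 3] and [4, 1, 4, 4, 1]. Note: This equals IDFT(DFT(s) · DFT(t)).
Either evaluate y[k] = Σ_j s[j]·t[(k-j) mod 5] directly, or use IDFT(DFT(s) · DFT(t)). y[0] = 1×4 + 4×1 + 1×4 + 2×4 + 3×1 = 23; y[1] = 1×1 + 4×4 + 1×1 + 2×4 + 3×4 = 38; y[2] = 1×4 + 4×1 + 1×4 + 2×1 + 3×4 = 26; y[3] = 1×4 + 4×4 + 1×1 + 2×4 + 3×1 = 32; y[4] = 1×1 + 4×4 + 1×4 + 2×1 + 3×4 = 35. Result: [23, 38, 26, 32, 35]

[23, 38, 26, 32, 35]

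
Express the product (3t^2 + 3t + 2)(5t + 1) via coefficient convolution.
Ascending coefficients: a = [2, 3, 3], b = [1, 5]. c[0] = 2×1 = 2; c[1] = 2×5 + 3×1 = 13; c[2] = 3×5 + 3×1 = 18; c[3] = 3×5 = 15. Result coefficients: [2, 13, 18, 15] → 15t^3 + 18t^2 + 13t + 2

15t^3 + 18t^2 + 13t + 2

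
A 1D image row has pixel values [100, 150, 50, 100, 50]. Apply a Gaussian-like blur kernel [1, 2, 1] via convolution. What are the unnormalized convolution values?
Convolve image row [100, 150, 50, 100, 50] with kernel [1, 2, 1]: y[0] = 100×1 = 100; y[1] = 100×2 + 150×1 = 350; y[2] = 100×1 + 150×2 + 50×1 = 450; y[3] = 150×1 + 50×2 + 100×1 = 350; y[4] = 50×1 + 100×2 + 50×1 = 300; y[5] = 100×1 + 50×2 = 200; y[6] = 50×1 = 50 → [100, 350, 450, 350, 300, 200, 50]. Normalization factor = sum(kernel) = 4.

[100, 350, 450, 350, 300, 200, 50]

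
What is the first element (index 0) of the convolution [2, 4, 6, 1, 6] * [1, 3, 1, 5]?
Use y[k] = Σ_i a[i]·b[k-i] at k=0. y[0] = 2×1 = 2

2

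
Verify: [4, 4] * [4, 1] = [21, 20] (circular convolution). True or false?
Recompute circular convolution of [4, 4] and [4, 1]: y[0] = 4×4 + 4×1 = 20; y[1] = 4×1 + 4×4 = 20 → [20, 20]. Compare to given [21, 20]: they differ at index 0: given 21, correct 20, so answer: No

No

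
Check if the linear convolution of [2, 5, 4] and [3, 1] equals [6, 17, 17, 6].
Recompute linear convolution of [2, 5, 4] and [3, 1]: y[0] = 2×3 = 6; y[1] = 2×1 + 5×3 = 17; y[2] = 5×1 + 4×3 = 17; y[3] = 4×1 = 4 → [6, 17, 17, 4]. Compare to given [6, 17, 17, 6]: they differ at index 3: given 6, correct 4, so answer: No

No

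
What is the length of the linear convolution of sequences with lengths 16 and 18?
Linear/full convolution length: m + n - 1 = 16 + 18 - 1 = 33

33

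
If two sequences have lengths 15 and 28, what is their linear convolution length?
Linear/full convolution length: m + n - 1 = 15 + 28 - 1 = 42

42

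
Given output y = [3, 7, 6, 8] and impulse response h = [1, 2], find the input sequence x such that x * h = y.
Deconvolve y=[3, 7, 6, 8] by h=[1, 2]. Since h[0]=1, solve forward: x[0] = y[0] / 1 = 3; x[1] = (y[1] - 3×2) / 1 = 1; x[2] = (y[2] - 1×2) / 1 = 4. So x = [3, 1, 4]. Check by forward convolution: y[0] = 3×1 = 3; y[1] = 3×2 + 1×1 = 7; y[2] = 1×2 + 4×1 = 6; y[3] = 4×2 = 8

[3, 1, 4]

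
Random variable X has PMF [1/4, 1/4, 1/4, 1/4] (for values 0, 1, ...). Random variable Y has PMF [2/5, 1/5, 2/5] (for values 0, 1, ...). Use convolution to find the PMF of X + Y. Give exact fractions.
P(X+Y=k) = Σ_i P(X=i)·P(Y=k-i) — a convolution of [1/4, 1/4, 1/4, 1/4] and [2/5, 1/5, 2/5]. P(X+Y=0) = (1/4)×(2/5) = 1/10; P(X+Y=1) = (1/4)×(1/5) + (1/4)×(2/5) = 1/20 + 1/10 = 3/20; P(X+Y=2) = (1/4)×(2/5) + (1/4)×(1/5) + (1/4)×(2/5) = 1/10 + 1/20 + 1/10 = 1/4; P(X+Y=3) = (1/4)×(2/5) + (1/4)×(1/5) + (1/4)×(2/5) = 1/10 + 1/20 + 1/10 = 1/4; P(X+Y=4) = (1/4)×(2/5) + (1/4)×(1/5) = 1/10 + 1/20 = 3/20; P(X+Y=5) = (1/4)×(2/5) = 1/10. PMF: [1/10, 3/20, 1/4, 1/4, 3/20, 1/10] (sums to 1 ✓)

[1/10, 3/20, 1/4, 1/4, 3/20, 1/10]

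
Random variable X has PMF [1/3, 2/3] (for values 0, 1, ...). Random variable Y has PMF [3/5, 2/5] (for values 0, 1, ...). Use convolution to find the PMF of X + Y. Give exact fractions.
P(X+Y=k) = Σ_i P(X=i)·P(Y=k-i) — a convolution of [1/3, 2/3] and [3/5, 2/5]. P(X+Y=0) = (1/3)×(3/5) = 1/5; P(X+Y=1) = (1/3)×(2/5) + (2/3)×(3/5) = 2/15 + 2/5 = 8/15; P(X+Y=2) = (2/3)×(2/5) = 4/15. PMF: [1/5, 8/15, 4/15] (sums to 1 ✓)

[1/5, 8/15, 4/15]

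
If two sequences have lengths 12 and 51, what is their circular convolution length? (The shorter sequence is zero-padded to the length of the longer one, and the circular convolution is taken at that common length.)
Circular convolution (zero-padding the shorter input) has length max(m, n) = max(12, 51) = 51

51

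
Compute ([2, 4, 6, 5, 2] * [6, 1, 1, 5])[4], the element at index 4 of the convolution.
Use y[k] = Σ_i a[i]·b[k-i] at k=4. y[4] = 4×5 + 6×1 + 5×1 + 2×6 = 43

43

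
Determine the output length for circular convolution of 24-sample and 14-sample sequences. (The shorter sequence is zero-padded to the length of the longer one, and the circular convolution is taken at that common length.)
Circular convolution (zero-padding the shorter input) has length max(m, n) = max(24, 14) = 24

24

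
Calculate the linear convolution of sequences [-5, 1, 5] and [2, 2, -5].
y[0] = -5×2 = -10; y[1] = -5×2 + 1×2 = -8; y[2] = -5×-5 + 1×2 + 5×2 = 37; y[3] = 1×-5 + 5×2 = 5; y[4] = 5×-5 = -25

[-10, -8, 37, 5, -25]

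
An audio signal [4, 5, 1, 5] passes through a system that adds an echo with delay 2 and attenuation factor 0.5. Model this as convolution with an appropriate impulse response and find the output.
Direct-path + delayed-attenuated-path model → impulse response h = [1, 0, 0.5] (1 at lag 0, 0.5 at lag 2). Output y[n] = x[n] + 0.5·x[n - 2] (with x[n] = 0 outside 0..3): y[0] = 4 + 0.5×0 = 4; y[1] = 5 + 0.5×0 = 5; y[2] = 1 + 0.5×4 = 3.0; y[3] = 5 + 0.5×5 = 7.5; y[4] = 0 + 0.5×1 = 0.5; y[5] = 0 + 0.5×5 = 2.5. So y = [4, 5, 3.0, 7.5, 0.5, 2.5]

[4, 5, 3.0, 7.5, 0.5, 2.5]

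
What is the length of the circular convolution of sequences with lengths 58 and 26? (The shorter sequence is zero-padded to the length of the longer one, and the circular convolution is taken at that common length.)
Circular convolution (zero-padding the shorter input) has length max(m, n) = max(58, 26) = 58

58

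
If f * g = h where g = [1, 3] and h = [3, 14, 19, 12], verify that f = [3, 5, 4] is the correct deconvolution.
Forward-compute [3, 5, 4] * [1, 3]: h[0] = 3×1 = 3; h[1] = 3×3 + 5×1 = 14; h[2] = 5×3 + 4×1 = 19; h[3] = 4×3 = 12 → [3, 14, 19, 12]. Matches given h = [3, 14, 19, 12], so verified.

Verified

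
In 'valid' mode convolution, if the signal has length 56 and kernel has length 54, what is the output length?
'Valid' mode counts only positions where the kernel fully overlaps the signal: m - n + 1 = 56 - 54 + 1 = 3

3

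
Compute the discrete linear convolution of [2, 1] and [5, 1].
y[0] = 2×5 = 10; y[1] = 2×1 + 1×5 = 7; y[2] = 1×1 = 1

[10, 7, 1]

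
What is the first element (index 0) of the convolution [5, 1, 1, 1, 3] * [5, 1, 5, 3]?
Use y[k] = Σ_i a[i]·b[k-i] at k=0. y[0] = 5×5 = 25

25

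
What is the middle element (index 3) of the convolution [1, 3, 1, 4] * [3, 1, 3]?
Use y[k] = Σ_i a[i]·b[k-i] at k=3. y[3] = 3×3 + 1×1 + 4×3 = 22

22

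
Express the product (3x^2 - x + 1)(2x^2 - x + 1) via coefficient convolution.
Ascending coefficients: a = [1, -1, 3], b = [1, -1, 2]. c[0] = 1×1 = 1; c[1] = 1×-1 + -1×1 = -2; c[2] = 1×2 + -1×-1 + 3×1 = 6; c[3] = -1×2 + 3×-1 = -5; c[4] = 3×2 = 6. Result coefficients: [1, -2, 6, -5, 6] → 6x^4 - 5x^3 + 6x^2 - 2x + 1

6x^4 - 5x^3 + 6x^2 - 2x + 1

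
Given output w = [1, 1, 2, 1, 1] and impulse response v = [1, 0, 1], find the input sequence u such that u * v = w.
Deconvolve w=[1, 1, 2, 1, 1] by v=[1, 0, 1]. Since v[0]=1, solve forward: u[0] = w[0] / 1 = 1; u[1] = (w[1] - 1×0) / 1 = 1; u[2] = (w[2] - 1×0 - 1×1) / 1 = 1. So u = [1, 1, 1]. Check by forward convolution: w[0] = 1×1 = 1; w[1] = 1×0 + 1×1 = 1; w[2] = 1×1 + 1×0 + 1×1 = 2; w[3] = 1×1 + 1×0 = 1; w[4] = 1×1 = 1

[1, 1, 1]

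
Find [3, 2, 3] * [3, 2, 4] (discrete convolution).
y[0] = 3×3 = 9; y[1] = 3×2 + 2×3 = 12; y[2] = 3×4 + 2×2 + 3×3 = 25; y[3] = 2×4 + 3×2 = 14; y[4] = 3×4 = 12

[9, 12, 25, 14, 12]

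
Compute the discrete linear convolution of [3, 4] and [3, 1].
y[0] = 3×3 = 9; y[1] = 3×1 + 4×3 = 15; y[2] = 4×1 = 4

[9, 15, 4]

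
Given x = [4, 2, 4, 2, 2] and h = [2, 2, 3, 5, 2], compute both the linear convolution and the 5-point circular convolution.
Linear: y_lin[0] = 4×2 = 8; y_lin[1] = 4×2 + 2×2 = 12; y_lin[2] = 4×3 + 2×2 + 4×2 = 24; y_lin[3] = 4×5 + 2×3 + 4×2 + 2×2 = 38; y_lin[4] = 4×2 + 2×5 + 4×3 + 2×2 + 2×2 = 38; y_lin[5] = 2×2 + 4×5 + 2×3 + 2×2 = 34; y_lin[6] = 4×2 + 2×5 + 2×3 = 24; y_lin[7] = 2×2 + 2×5 = 14; y_lin[8] = 2×2 = 4 → [8, 12, 24, 38, 38, 34, 24, 14, 4]. Circular (length 5): y[0] = 4×2 + 2×2 + 4×5 + 2×3 + 2×2 = 42; y[1] = 4×2 + 2×2 + 4×2 + 2×5 + 2×3 = 36; y[2] = 4×3 + 2×2 + 4×2 + 2×2 + 2×5 = 38; y[3] = 4×5 + 2×3 + 4×2 + 2×2 + 2×2 = 42; y[4] = 4×2 + 2×5 + 4×3 + 2×2 + 2×2 = 38 → [42, 36, 38, 42, 38]

Linear: [8, 12, 24, 38, 38, 34, 24, 14, 4], Circular: [42, 36, 38, 42, 38]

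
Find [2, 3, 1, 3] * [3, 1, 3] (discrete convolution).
y[0] = 2×3 = 6; y[1] = 2×1 + 3×3 = 11; y[2] = 2×3 + 3×1 + 1×3 = 12; y[3] = 3×3 + 1×1 + 3×3 = 19; y[4] = 1×3 + 3×1 = 6; y[5] = 3×3 = 9

[6, 11, 12, 19, 6, 9]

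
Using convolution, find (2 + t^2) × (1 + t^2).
Ascending coefficients: a = [2, 0, 1], b = [1, 0, 1]. c[0] = 2×1 = 2; c[1] = 2×0 + 0×1 = 0; c[2] = 2×1 + 0×0 + 1×1 = 3; c[3] = 0×1 + 1×0 = 0; c[4] = 1×1 = 1. Result coefficients: [2, 0, 3, 0, 1] → 2 + 3t^2 + t^4

2 + 3t^2 + t^4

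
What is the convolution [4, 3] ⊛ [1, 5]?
y[0] = 4×1 = 4; y[1] = 4×5 + 3×1 = 23; y[2] = 3×5 = 15

[4, 23, 15]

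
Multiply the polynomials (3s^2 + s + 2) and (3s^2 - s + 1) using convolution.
Ascending coefficients: a = [2, 1, 3], b = [1, -1, 3]. c[0] = 2×1 = 2; c[1] = 2×-1 + 1×1 = -1; c[2] = 2×3 + 1×-1 + 3×1 = 8; c[3] = 1×3 + 3×-1 = 0; c[4] = 3×3 = 9. Result coefficients: [2, -1, 8, 0, 9] → 9s^4 + 8s^2 - s + 2

9s^4 + 8s^2 - s + 2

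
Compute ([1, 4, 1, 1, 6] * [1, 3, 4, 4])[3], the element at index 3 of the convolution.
Use y[k] = Σ_i a[i]·b[k-i] at k=3. y[3] = 1×4 + 4×4 + 1×3 + 1×1 = 24

24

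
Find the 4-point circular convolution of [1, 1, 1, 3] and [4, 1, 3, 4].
Use y[k] = Σ_j x[j]·h[(k-j) mod 4]. y[0] = 1×4 + 1×4 + 1×3 + 3×1 = 14; y[1] = 1×1 + 1×4 + 1×4 + 3×3 = 18; y[2] = 1×3 + 1×1 + 1×4 + 3×4 = 20; y[3] = 1×4 + 1×3 + 1×1 + 3×4 = 20. Result: [14, 18, 20, 20]

[14, 18, 20, 20]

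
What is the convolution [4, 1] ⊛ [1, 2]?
y[0] = 4×1 = 4; y[1] = 4×2 + 1×1 = 9; y[2] = 1×2 = 2

[4, 9, 2]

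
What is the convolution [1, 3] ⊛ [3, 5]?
y[0] = 1×3 = 3; y[1] = 1×5 + 3×3 = 14; y[2] = 3×5 = 15

[3, 14, 15]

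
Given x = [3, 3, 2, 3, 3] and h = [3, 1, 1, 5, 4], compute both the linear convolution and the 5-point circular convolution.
Linear: y_lin[0] = 3×3 = 9; y_lin[1] = 3×1 + 3×3 = 12; y_lin[2] = 3×1 + 3×1 + 2×3 = 12; y_lin[3] = 3×5 + 3×1 + 2×1 + 3×3 = 29; y_lin[4] = 3×4 + 3×5 + 2×1 + 3×1 + 3×3 = 41; y_lin[5] = 3×4 + 2×5 + 3×1 + 3×1 = 28; y_lin[6] = 2×4 + 3×5 + 3×1 = 26; y_lin[7] = 3×4 + 3×5 = 27; y_lin[8] = 3×4 = 12 → [9, 12, 12, 29, 41, 28, 26, 27, 12]. Circular (length 5): y[0] = 3×3 + 3×4 + 2×5 + 3×1 + 3×1 = 37; y[1] = 3×1 + 3×3 + 2×4 + 3×5 + 3×1 = 38; y[2] = 3×1 + 3×1 + 2×3 + 3×4 + 3×5 = 39; y[3] = 3×5 + 3×1 + 2×1 + 3×3 + 3×4 = 41; y[4] = 3×4 + 3×5 + 2×1 + 3×1 + 3×3 = 41 → [37, 38, 39, 41, 41]

Linear: [9, 12, 12, 29, 41, 28, 26, 27, 12], Circular: [37, 38, 39, 41, 41]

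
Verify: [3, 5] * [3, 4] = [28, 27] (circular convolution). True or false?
Recompute circular convolution of [3, 5] and [3, 4]: y[0] = 3×3 + 5×4 = 29; y[1] = 3×4 + 5×3 = 27 → [29, 27]. Compare to given [28, 27]: they differ at index 0: given 28, correct 29, so answer: No

No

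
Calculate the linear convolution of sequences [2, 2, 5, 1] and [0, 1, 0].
y[0] = 2×0 = 0; y[1] = 2×1 + 2×0 = 2; y[2] = 2×0 + 2×1 + 5×0 = 2; y[3] = 2×0 + 5×1 + 1×0 = 5; y[4] = 5×0 + 1×1 = 1; y[5] = 1×0 = 0

[0, 2, 2, 5, 1, 0]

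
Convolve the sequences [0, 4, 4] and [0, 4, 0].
y[0] = 0×0 = 0; y[1] = 0×4 + 4×0 = 0; y[2] = 0×0 + 4×4 + 4×0 = 16; y[3] = 4×0 + 4×4 = 16; y[4] = 4×0 = 0

[0, 0, 16, 16, 0]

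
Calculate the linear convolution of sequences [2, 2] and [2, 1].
y[0] = 2×2 = 4; y[1] = 2×1 + 2×2 = 6; y[2] = 2×1 = 2

[4, 6, 2]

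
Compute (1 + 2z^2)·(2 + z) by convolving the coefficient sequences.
Ascending coefficients: a = [1, 0, 2], b = [2, 1]. c[0] = 1×2 = 2; c[1] = 1×1 + 0×2 = 1; c[2] = 0×1 + 2×2 = 4; c[3] = 2×1 = 2. Result coefficients: [2, 1, 4, 2] → 2 + z + 4z^2 + 2z^3

2 + z + 4z^2 + 2z^3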